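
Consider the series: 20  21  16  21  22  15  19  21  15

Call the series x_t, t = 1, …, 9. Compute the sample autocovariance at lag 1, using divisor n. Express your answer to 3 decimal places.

-2.643

Mean x̄ = (20 + 21 + 16 + 21 + 22 + 15 + 19 + 21 + 15)/9 = 18.8889
Σ_{t=1}^{8}(x_t−x̄)(x_{t+1}−x̄) = -23.7901
γ_1 = -23.7901 / 9 = -2.643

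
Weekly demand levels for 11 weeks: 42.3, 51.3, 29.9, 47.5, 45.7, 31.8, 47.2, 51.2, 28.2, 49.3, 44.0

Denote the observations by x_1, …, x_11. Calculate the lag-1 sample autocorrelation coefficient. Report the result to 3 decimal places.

Mean x̄ = (42.3 + 51.3 + 29.9 + 47.5 + 45.7 + 31.8 + 47.2 + 51.2 + 28.2 + 49.3 + 44.0)/11 = 42.5818
Numerator Σ_{t=1}^{10}(x_t−x̄)(x_{t+1}−x̄) = -414.7040
Denominator Σ(x_t−x̄)² = 736.6564
r_1 = -414.7040 / 736.6564 = -0.563

-0.563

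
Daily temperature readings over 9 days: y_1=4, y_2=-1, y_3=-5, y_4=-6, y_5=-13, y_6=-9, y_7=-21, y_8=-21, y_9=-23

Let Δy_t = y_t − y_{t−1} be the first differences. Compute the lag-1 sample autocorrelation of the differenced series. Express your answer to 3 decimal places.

First differences Δy: -5, -4, -1, -7, 4, -12, 0, -2
Mean of differences = -3.3750
Numerator Σ(Δy_t−Δȳ)(Δy_{t+1}−Δȳ) = -123.8906
Denominator Σ(Δy_t−Δȳ)² = 163.8750
r_1(Δy) = -123.8906 / 163.8750 = -0.756

-0.756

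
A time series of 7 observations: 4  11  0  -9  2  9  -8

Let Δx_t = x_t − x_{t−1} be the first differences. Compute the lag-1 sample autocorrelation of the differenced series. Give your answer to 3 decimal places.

-0.185

First differences Δx: 7, -11, -9, 11, 7, -17
Mean of differences = -2.0000
Numerator Σ(Δx_t−Δx̄)(Δx_{t+1}−Δx̄) = -127.0000
Denominator Σ(Δx_t−Δx̄)² = 686.0000
r_1(Δx) = -127.0000 / 686.0000 = -0.185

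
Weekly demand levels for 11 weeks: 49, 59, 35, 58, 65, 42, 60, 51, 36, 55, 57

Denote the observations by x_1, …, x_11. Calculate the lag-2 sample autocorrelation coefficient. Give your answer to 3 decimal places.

-0.292

Mean x̄ = (49 + 59 + 35 + 58 + 65 + 42 + 60 + 51 + 36 + 55 + 57)/11 = 51.5455
Numerator Σ_{t=1}^{9}(x_t−x̄)(x_{t+2}−x̄) = -293.1405
Denominator Σ(x_t−x̄)² = 1004.7273
r_2 = -293.1405 / 1004.7273 = -0.292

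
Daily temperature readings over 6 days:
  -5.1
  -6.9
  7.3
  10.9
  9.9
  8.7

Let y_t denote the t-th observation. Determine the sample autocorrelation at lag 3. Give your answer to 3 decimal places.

-0.352

Mean ȳ = (-5.1 − 6.9 + 7.3 + 10.9 + 9.9 + 8.7)/6 = 4.1333
Numerator Σ_{t=1}^{3}(y_t−ȳ)(y_{t+3}−ȳ) = -111.6433
Denominator Σ(y_t−ȳ)² = 316.9133
r_3 = -111.6433 / 316.9133 = -0.352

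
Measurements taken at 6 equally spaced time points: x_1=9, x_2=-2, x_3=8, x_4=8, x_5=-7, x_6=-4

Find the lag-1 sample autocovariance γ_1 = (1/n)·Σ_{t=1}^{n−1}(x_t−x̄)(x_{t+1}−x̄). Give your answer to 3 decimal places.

Mean x̄ = (9 − 2 + 8 + 8 − 7 − 4)/6 = 2.0000
Σ_{t=1}^{5}(x_t−x̄)(x_{t+1}−x̄) = -16.0000
γ_1 = -16.0000 / 6 = -2.667

-2.667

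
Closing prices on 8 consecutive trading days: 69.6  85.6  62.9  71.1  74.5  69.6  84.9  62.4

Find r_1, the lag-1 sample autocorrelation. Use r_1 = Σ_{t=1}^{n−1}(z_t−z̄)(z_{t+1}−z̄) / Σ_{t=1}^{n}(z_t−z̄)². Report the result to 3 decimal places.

Mean z̄ = (69.6 + 85.6 + 62.9 + 71.1 + 74.5 + 69.6 + 84.9 + 62.4)/8 = 72.5750
Deviations from mean: -2.9750, 13.0250, -9.6750, -1.4750, 1.9250, -2.9750, 12.3250, -10.1750
Σ(z_t−z̄)(z_{t+1}−z̄) = (-38.7494) + (-126.0169) + (14.2706) + (-2.8394) + (-5.7269) + (-36.6669) + (-125.4069) = -321.1356
Denominator Σ(z_t−z̄)² = 542.2750
r_1 = -321.1356 / 542.2750 = -0.592

-0.592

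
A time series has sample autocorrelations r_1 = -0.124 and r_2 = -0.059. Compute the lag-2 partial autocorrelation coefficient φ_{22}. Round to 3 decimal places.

-0.076

φ_{22} = (r_2 − r_1²) / (1 − r_1²)
r_1² = (-0.124)² = 0.015376
Numerator = -0.059 − 0.0154 = -0.0744; denominator = 1 − 0.0154 = 0.9846
φ_{22} = -0.0744 / 0.9846 = -0.076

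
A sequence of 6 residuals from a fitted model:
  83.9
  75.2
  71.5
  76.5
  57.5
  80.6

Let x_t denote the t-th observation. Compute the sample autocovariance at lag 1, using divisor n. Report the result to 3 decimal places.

Mean x̄ = (83.9 + 75.2 + 71.5 + 76.5 + 57.5 + 80.6)/6 = 74.2000
Σ_{t=1}^{5}(x_t−x̄)(x_{t+1}−x̄) = -144.5000
γ_1 = -144.5000 / 6 = -24.083

-24.083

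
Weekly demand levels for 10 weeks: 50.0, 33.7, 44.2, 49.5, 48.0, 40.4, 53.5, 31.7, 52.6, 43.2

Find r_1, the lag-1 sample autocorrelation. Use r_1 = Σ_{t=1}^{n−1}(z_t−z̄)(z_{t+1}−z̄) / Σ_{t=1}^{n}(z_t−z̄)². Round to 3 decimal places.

Mean z̄ = (50.0 + 33.7 + 44.2 + 49.5 + 48.0 + 40.4 + 53.5 + 31.7 + 52.6 + 43.2)/10 = 44.6800
Numerator Σ_{t=1}^{9}(z_t−z̄)(z_{t+1}−z̄) = -320.4204
Denominator Σ(z_t−z̄)² = 512.8560
r_1 = -320.4204 / 512.8560 = -0.625

-0.625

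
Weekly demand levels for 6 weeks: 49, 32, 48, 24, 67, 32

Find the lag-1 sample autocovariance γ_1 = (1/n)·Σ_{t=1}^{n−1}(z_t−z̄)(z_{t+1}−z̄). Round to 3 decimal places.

Mean z̄ = (49 + 32 + 48 + 24 + 67 + 32)/6 = 42.0000
Deviations: 7.0000, -10.0000, 6.0000, -18.0000, 25.0000, -10.0000
Σ_{t=1}^{5}(z_t−z̄)(z_{t+1}−z̄) = -938.0000
γ_1 = -938.0000 / 6 = -156.333

-156.333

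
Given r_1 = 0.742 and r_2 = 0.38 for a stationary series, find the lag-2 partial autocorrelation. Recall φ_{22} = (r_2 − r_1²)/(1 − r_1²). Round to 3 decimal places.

φ_{22} = (r_2 − r_1²) / (1 − r_1²)
r_1² = (0.742)² = 0.550564
Numerator = 0.38 − 0.5506 = -0.1706; denominator = 1 − 0.5506 = 0.4494
φ_{22} = -0.1706 / 0.4494 = -0.380

-0.380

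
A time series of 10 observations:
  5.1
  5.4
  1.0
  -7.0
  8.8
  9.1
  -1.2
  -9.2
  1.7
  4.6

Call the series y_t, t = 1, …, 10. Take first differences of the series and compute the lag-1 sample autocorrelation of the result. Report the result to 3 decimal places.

First differences Δy: 0.3, -4.4, -8.0, 15.8, 0.3, -10.3, -8.0, 10.9, 2.9
Mean of differences = -0.0556
Numerator Σ(Δy_t−Δȳ)(Δy_{t+1}−Δȳ) = -64.2686
Denominator Σ(Δy_t−Δȳ)² = 630.4622
r_1(Δy) = -64.2686 / 630.4622 = -0.102

-0.102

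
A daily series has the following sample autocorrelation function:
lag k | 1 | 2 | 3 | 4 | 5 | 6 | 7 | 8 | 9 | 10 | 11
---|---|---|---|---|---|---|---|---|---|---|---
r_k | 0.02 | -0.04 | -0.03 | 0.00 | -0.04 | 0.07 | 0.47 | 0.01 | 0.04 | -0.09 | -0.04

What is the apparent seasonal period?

The largest autocorrelation is r_7 = 0.47; the remaining lags stay at or below 0.07.
The dominant spike at lag 7 indicates a seasonal period of 7.

7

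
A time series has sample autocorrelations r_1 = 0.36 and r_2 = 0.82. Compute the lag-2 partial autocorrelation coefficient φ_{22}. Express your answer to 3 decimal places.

φ_{22} = (r_2 − r_1²) / (1 − r_1²)
r_1² = (0.36)² = 0.1296
Numerator = 0.82 − 0.1296 = 0.6904; denominator = 1 − 0.1296 = 0.8704
φ_{22} = 0.6904 / 0.8704 = 0.793

0.793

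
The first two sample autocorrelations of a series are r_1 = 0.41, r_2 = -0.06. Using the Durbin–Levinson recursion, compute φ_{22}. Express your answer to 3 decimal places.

φ_{22} = (r_2 − r_1²) / (1 − r_1²)
r_1² = (0.41)² = 0.1681
Numerator = -0.06 − 0.1681 = -0.2281; denominator = 1 − 0.1681 = 0.8319
φ_{22} = -0.2281 / 0.8319 = -0.274

-0.274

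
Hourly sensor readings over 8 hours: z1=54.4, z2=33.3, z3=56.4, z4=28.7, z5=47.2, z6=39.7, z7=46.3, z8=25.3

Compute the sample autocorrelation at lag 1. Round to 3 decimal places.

Mean z̄ = (54.4 + 33.3 + 56.4 + 28.7 + 47.2 + 39.7 + 46.3 + 25.3)/8 = 41.4125
Deviations from mean: 12.9875, -8.1125, 14.9875, -12.7125, 5.7875, -1.7125, 4.8875, -16.1125
Numerator Σ_{t=1}^{7}(z_t−z̄)(z_{t+1}−z̄) = -588.0802
Denominator Σ(z_t−z̄)² = 940.6488
r_1 = -588.0802 / 940.6488 = -0.625

-0.625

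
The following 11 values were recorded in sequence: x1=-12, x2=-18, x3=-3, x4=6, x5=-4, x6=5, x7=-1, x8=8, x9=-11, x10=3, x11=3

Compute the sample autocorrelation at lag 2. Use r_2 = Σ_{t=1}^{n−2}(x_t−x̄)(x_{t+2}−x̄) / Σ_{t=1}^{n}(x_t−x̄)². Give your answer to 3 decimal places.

0.009

Mean x̄ = (-12 − 18 − 3 + 6 − 4 + 5 − 1 + 8 − 11 + 3 + 3)/11 = -2.1818
Numerator Σ_{t=1}^{9}(x_t−x̄)(x_{t+2}−x̄) = 6.4793
Denominator Σ(x_t−x̄)² = 705.6364
r_2 = 6.4793 / 705.6364 = 0.009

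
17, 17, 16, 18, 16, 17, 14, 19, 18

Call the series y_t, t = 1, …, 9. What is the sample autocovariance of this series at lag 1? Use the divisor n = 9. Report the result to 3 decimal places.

Mean ȳ = (17 + 17 + 16 + 18 + 16 + 17 + 14 + 19 + 18)/9 = 16.8889
Σ_{t=1}^{8}(y_t−ȳ)(y_{t+1}−ȳ) = -6.2346
γ_1 = -6.2346 / 9 = -0.693

-0.693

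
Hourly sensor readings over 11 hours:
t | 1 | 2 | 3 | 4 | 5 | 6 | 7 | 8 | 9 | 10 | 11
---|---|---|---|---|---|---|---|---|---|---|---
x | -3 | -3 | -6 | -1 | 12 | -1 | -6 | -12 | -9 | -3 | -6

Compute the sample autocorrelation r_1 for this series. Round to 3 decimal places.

0.341

Mean x̄ = (-3 − 3 − 6 − 1 + 12 − 1 − 6 − 12 − 9 − 3 − 6)/11 = -3.4545
Numerator Σ_{t=1}^{10}(x_t−x̄)(x_{t+1}−x̄) = 127.8843
Denominator Σ(x_t−x̄)² = 374.7273
r_1 = 127.8843 / 374.7273 = 0.341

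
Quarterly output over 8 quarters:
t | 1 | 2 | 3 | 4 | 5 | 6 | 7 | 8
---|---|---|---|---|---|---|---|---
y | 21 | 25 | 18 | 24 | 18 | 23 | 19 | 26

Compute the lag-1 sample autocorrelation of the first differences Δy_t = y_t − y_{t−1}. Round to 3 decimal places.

First differences Δy: 4, -7, 6, -6, 5, -4, 7
Mean of differences = 0.7143
Numerator Σ(Δy_t−Δȳ)(Δy_{t+1}−Δȳ) = -180.2245
Denominator Σ(Δy_t−Δȳ)² = 223.4286
r_1(Δy) = -180.2245 / 223.4286 = -0.807

-0.807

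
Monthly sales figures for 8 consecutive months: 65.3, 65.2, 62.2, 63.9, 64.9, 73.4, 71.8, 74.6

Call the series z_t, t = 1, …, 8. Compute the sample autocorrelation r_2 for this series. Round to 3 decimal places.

0.273

Mean z̄ = (65.3 + 65.2 + 62.2 + 63.9 + 64.9 + 73.4 + 71.8 + 74.6)/8 = 67.6625
Deviations from mean: -2.3625, -2.4625, -5.4625, -3.7625, -2.7625, 5.7375, 4.1375, 6.9375
Σ(z_t−z̄)(z_{t+2}−z̄) = (12.9052) + (9.2652) + (15.0902) + (-21.5873) + (-11.4298) + (39.8039) = 44.0472
Denominator Σ(z_t−z̄)² = 161.4388
r_2 = 44.0472 / 161.4388 = 0.273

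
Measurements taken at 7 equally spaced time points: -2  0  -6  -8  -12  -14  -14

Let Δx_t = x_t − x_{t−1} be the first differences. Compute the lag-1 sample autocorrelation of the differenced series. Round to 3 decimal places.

First differences Δx: 2, -6, -2, -4, -2, 0
Mean of differences = -2.0000
Numerator Σ(Δx_t−Δx̄)(Δx_{t+1}−Δx̄) = -16.0000
Denominator Σ(Δx_t−Δx̄)² = 40.0000
r_1(Δx) = -16.0000 / 40.0000 = -0.400

-0.400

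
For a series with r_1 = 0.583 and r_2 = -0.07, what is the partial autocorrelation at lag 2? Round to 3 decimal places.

-0.621

φ_{22} = (r_2 − r_1²) / (1 − r_1²)
r_1² = (0.583)² = 0.339889
Numerator = -0.07 − 0.3399 = -0.4099; denominator = 1 − 0.3399 = 0.6601
φ_{22} = -0.4099 / 0.6601 = -0.621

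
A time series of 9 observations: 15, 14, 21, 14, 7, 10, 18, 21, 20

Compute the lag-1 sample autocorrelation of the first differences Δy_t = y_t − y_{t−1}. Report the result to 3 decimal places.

0.054

First differences Δy: -1, 7, -7, -7, 3, 8, 3, -1
Mean of differences = 0.6250
Numerator Σ(Δy_t−Δȳ)(Δy_{t+1}−Δȳ) = 12.2344
Denominator Σ(Δy_t−Δȳ)² = 227.8750
r_1(Δy) = 12.2344 / 227.8750 = 0.054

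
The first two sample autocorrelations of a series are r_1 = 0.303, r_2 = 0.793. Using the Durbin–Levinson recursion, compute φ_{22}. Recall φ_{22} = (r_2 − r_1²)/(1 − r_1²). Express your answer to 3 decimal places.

0.772

φ_{22} = (r_2 − r_1²) / (1 − r_1²)
r_1² = (0.303)² = 0.091809
Numerator = 0.793 − 0.0918 = 0.7012; denominator = 1 − 0.0918 = 0.9082
φ_{22} = 0.7012 / 0.9082 = 0.772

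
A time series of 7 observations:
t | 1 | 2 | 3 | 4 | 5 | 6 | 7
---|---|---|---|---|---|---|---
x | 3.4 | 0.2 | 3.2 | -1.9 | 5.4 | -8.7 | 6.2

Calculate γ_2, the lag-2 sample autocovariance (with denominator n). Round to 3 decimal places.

9.692

Mean x̄ = (3.4 + 0.2 + 3.2 − 1.9 + 5.4 − 8.7 + 6.2)/7 = 1.1143
Σ_{t=1}^{5}(x_t−x̄)(x_{t+2}−x̄) = 67.8410
γ_2 = 67.8410 / 7 = 9.692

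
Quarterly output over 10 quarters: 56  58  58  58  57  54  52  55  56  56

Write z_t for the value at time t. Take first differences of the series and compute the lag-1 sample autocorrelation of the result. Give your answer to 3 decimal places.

0.214

First differences Δz: 2, 0, 0, -1, -3, -2, 3, 1, 0
Mean of differences = 0.0000
Numerator Σ(Δz_t−Δz̄)(Δz_{t+1}−Δz̄) = 6.0000
Denominator Σ(Δz_t−Δz̄)² = 28.0000
r_1(Δz) = 6.0000 / 28.0000 = 0.214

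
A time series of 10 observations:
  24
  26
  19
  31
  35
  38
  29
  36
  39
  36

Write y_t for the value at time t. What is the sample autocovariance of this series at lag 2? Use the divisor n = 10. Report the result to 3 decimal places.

7.122

Mean ȳ = (24 + 26 + 19 + 31 + 35 + 38 + 29 + 36 + 39 + 36)/10 = 31.3000
Σ_{t=1}^{8}(y_t−ȳ)(y_{t+2}−ȳ) = 71.2200
γ_2 = 71.2200 / 10 = 7.122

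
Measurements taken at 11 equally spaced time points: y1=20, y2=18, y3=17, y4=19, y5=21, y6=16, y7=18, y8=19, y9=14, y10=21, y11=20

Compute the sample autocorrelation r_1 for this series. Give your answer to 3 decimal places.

Mean ȳ = (20 + 18 + 17 + 19 + 21 + 16 + 18 + 19 + 14 + 21 + 20)/11 = 18.4545
Numerator Σ_{t=1}^{10}(y_t−ȳ)(y_{t+1}−ȳ) = -14.6612
Denominator Σ(y_t−ȳ)² = 46.7273
r_1 = -14.6612 / 46.7273 = -0.314

-0.314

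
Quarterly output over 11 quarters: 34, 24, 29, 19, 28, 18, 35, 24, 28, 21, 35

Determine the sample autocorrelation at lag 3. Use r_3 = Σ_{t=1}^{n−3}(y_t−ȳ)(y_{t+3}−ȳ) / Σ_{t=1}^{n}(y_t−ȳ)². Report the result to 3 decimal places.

Mean ȳ = (34 + 24 + 29 + 19 + 28 + 18 + 35 + 24 + 28 + 21 + 35)/11 = 26.8182
Numerator Σ_{t=1}^{8}(y_t−ȳ)(y_{t+3}−ȳ) = -227.0992
Denominator Σ(y_t−ȳ)² = 381.6364
r_3 = -227.0992 / 381.6364 = -0.595

-0.595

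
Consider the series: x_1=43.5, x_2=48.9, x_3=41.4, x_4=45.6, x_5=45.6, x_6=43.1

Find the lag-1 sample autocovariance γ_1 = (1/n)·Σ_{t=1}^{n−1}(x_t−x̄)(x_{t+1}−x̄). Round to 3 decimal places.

Mean x̄ = (43.5 + 48.9 + 41.4 + 45.6 + 45.6 + 43.1)/6 = 44.6833
Deviations: -1.1833, 4.2167, -3.2833, 0.9167, 0.9167, -1.5833
Σ_{t=1}^{5}(x_t−x̄)(x_{t+1}−x̄) = -22.4553
γ_1 = -22.4553 / 6 = -3.743

-3.743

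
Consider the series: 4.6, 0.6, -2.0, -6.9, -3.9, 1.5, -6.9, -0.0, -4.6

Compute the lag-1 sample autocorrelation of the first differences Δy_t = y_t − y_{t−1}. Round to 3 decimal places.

First differences Δy: -4.0, -2.6, -4.9, 3.0, 5.4, -8.4, 6.9, -4.6
Mean of differences = -1.1500
Numerator Σ(Δy_t−Δȳ)(Δy_{t+1}−Δȳ) = -112.4325
Denominator Σ(Δy_t−Δȳ)² = 213.6800
r_1(Δy) = -112.4325 / 213.6800 = -0.526

-0.526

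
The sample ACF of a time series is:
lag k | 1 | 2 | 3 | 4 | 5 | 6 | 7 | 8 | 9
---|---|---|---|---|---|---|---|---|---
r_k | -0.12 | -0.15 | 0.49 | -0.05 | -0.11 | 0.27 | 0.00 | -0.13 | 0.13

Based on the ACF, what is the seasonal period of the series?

3

The largest autocorrelation is r_3 = 0.49, with a weaker echo at lag 6 (0.27); the remaining lags stay at or below 0.13.
The dominant spike at lag 3 indicates a seasonal period of 3.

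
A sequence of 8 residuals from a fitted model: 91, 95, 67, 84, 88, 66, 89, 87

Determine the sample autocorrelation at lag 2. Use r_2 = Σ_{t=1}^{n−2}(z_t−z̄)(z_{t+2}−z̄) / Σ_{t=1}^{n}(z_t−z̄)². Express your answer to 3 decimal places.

Mean z̄ = (91 + 95 + 67 + 84 + 88 + 66 + 89 + 87)/8 = 83.3750
Σ(z_t−z̄)(z_{t+2}−z̄) = (-124.8594) + (7.2656) + (-75.7344) + (-10.8594) + (26.0156) + (-62.9844) = -241.1563
Denominator Σ(z_t−z̄)² = 829.8750
r_2 = -241.1563 / 829.8750 = -0.291

-0.291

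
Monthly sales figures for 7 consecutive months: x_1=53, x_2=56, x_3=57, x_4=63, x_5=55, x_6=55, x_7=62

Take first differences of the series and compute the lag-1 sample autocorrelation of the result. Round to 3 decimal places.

-0.273

First differences Δx: 3, 1, 6, -8, 0, 7
Mean of differences = 1.5000
Numerator Σ(Δx_t−Δx̄)(Δx_{t+1}−Δx̄) = -39.7500
Denominator Σ(Δx_t−Δx̄)² = 145.5000
r_1(Δx) = -39.7500 / 145.5000 = -0.273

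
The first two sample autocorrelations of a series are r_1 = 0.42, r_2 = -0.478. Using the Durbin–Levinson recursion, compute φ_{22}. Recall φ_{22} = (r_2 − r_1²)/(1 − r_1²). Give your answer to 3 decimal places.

-0.795

φ_{22} = (r_2 − r_1²) / (1 − r_1²)
r_1² = (0.42)² = 0.1764
Numerator = -0.478 − 0.1764 = -0.6544; denominator = 1 − 0.1764 = 0.8236
φ_{22} = -0.6544 / 0.8236 = -0.795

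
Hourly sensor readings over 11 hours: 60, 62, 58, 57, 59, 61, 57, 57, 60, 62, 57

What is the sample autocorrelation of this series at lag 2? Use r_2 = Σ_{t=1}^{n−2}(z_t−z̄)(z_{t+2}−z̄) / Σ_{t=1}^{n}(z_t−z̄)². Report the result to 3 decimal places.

-0.603

Mean z̄ = (60 + 62 + 58 + 57 + 59 + 61 + 57 + 57 + 60 + 62 + 57)/11 = 59.0909
Numerator Σ_{t=1}^{9}(z_t−z̄)(z_{t+2}−z̄) = -24.6529
Denominator Σ(z_t−z̄)² = 40.9091
r_2 = -24.6529 / 40.9091 = -0.603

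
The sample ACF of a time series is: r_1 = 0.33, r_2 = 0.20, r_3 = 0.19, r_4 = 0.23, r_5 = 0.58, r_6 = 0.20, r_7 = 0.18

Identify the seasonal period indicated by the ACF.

5

The largest autocorrelation is r_5 = 0.58; the remaining lags stay at or below 0.33. The elevated value at lag 1 (0.33), dropping to 0.20 at lag 2, reflects decaying short-term dependence rather than seasonality.
The dominant spike at lag 5 indicates a seasonal period of 5.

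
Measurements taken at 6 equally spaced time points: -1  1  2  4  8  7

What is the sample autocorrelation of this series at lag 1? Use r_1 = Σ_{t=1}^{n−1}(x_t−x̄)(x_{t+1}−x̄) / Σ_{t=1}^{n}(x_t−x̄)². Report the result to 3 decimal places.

Mean x̄ = (-1 + 1 + 2 + 4 + 8 + 7)/6 = 3.5000
Deviations from mean: -4.5000, -2.5000, -1.5000, 0.5000, 4.5000, 3.5000
Σ(x_t−x̄)(x_{t+1}−x̄) = (11.2500) + (3.7500) + (-0.7500) + (2.2500) + (15.7500) = 32.2500
Denominator Σ(x_t−x̄)² = 61.5000
r_1 = 32.2500 / 61.5000 = 0.524

0.524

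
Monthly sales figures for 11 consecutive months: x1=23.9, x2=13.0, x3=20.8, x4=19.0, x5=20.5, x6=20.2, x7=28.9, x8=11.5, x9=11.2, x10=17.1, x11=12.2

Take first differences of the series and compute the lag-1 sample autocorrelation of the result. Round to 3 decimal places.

First differences Δx: -10.9, 7.8, -1.8, 1.5, -0.3, 8.7, -17.4, -0.3, 5.9, -4.9
Mean of differences = -1.1700
Numerator Σ(Δx_t−Δx̄)(Δx_{t+1}−Δx̄) = -278.2319
Denominator Σ(Δx_t−Δx̄)² = 608.9010
r_1(Δx) = -278.2319 / 608.9010 = -0.457

-0.457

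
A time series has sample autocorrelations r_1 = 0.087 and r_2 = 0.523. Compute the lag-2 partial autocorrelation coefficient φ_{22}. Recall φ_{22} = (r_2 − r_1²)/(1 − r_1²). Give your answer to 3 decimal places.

φ_{22} = (r_2 − r_1²) / (1 − r_1²)
r_1² = (0.087)² = 0.007569
Numerator = 0.523 − 0.0076 = 0.5154; denominator = 1 − 0.0076 = 0.9924
φ_{22} = 0.5154 / 0.9924 = 0.519

0.519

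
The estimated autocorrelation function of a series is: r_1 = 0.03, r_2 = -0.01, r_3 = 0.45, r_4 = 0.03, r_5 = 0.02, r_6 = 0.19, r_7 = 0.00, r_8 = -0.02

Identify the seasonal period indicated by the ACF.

3

The largest autocorrelation is r_3 = 0.45, with a weaker echo at lag 6 (0.19); the remaining lags stay at or below 0.03.
The dominant spike at lag 3 indicates a seasonal period of 3.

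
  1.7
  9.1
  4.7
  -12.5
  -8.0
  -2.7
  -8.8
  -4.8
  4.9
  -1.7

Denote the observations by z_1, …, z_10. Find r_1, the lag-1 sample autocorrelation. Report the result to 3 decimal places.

Mean z̄ = (1.7 + 9.1 + 4.7 − 12.5 − 8.0 − 2.7 − 8.8 − 4.8 + 4.9 − 1.7)/10 = -1.8100
Numerator Σ_{t=1}^{9}(z_t−z̄)(z_{t+1}−z̄) = 119.2029
Denominator Σ(z_t−z̄)² = 429.9490
r_1 = 119.2029 / 429.9490 = 0.277

0.277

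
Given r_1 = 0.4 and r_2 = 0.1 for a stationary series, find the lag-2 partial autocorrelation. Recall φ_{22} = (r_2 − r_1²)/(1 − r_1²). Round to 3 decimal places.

φ_{22} = (r_2 − r_1²) / (1 − r_1²)
r_1² = (0.4)² = 0.16
Numerator = 0.1 − 0.1600 = -0.0600; denominator = 1 − 0.1600 = 0.8400
φ_{22} = -0.0600 / 0.8400 = -0.071

-0.071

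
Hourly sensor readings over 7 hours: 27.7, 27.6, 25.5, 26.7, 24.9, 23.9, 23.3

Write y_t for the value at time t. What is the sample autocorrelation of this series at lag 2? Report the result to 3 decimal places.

0.097

Mean ȳ = (27.7 + 27.6 + 25.5 + 26.7 + 24.9 + 23.9 + 23.3)/7 = 25.6571
Deviations from mean: 2.0429, 1.9429, -0.1571, 1.0429, -0.7571, -1.7571, -2.3571
Numerator Σ_{t=1}^{5}(y_t−ȳ)(y_{t+2}−ȳ) = 1.7763
Denominator Σ(y_t−ȳ)² = 18.2771
r_2 = 1.7763 / 18.2771 = 0.097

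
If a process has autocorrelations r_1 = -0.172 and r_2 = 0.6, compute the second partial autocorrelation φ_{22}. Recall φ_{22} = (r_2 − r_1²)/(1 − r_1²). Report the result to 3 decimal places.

φ_{22} = (r_2 − r_1²) / (1 − r_1²)
r_1² = (-0.172)² = 0.029584
Numerator = 0.6 − 0.0296 = 0.5704; denominator = 1 − 0.0296 = 0.9704
φ_{22} = 0.5704 / 0.9704 = 0.588

0.588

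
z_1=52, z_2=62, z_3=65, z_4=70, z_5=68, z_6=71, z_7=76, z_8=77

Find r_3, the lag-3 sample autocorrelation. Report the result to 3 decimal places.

Mean z̄ = (52 + 62 + 65 + 70 + 68 + 71 + 76 + 77)/8 = 67.6250
Deviations from mean: -15.6250, -5.6250, -2.6250, 2.3750, 0.3750, 3.3750, 8.3750, 9.3750
Σ(z_t−z̄)(z_{t+3}−z̄) = (-37.1094) + (-2.1094) + (-8.8594) + (19.8906) + (3.5156) = -24.6719
Denominator Σ(z_t−z̄)² = 457.8750
r_3 = -24.6719 / 457.8750 = -0.054

-0.054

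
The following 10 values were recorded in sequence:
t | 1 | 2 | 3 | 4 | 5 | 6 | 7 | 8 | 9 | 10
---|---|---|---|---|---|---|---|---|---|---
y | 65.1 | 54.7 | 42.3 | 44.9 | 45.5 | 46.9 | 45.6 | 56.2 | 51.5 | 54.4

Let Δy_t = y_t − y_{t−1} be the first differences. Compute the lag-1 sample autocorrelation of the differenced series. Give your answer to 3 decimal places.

First differences Δy: -10.4, -12.4, 2.6, 0.6, 1.4, -1.3, 10.6, -4.7, 2.9
Mean of differences = -1.1889
Numerator Σ(Δy_t−Δȳ)(Δy_{t+1}−Δȳ) = 14.8521
Denominator Σ(Δy_t−Δȳ)² = 402.8289
r_1(Δy) = 14.8521 / 402.8289 = 0.037

0.037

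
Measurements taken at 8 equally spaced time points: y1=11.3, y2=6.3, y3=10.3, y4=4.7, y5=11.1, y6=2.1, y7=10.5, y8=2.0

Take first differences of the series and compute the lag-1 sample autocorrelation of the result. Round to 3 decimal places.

First differences Δy: -5.0, 4.0, -5.6, 6.4, -9.0, 8.4, -8.5
Mean of differences = -1.3286
Numerator Σ(Δy_t−Δȳ)(Δy_{t+1}−Δȳ) = -279.0251
Denominator Σ(Δy_t−Δȳ)² = 324.7743
r_1(Δy) = -279.0251 / 324.7743 = -0.859

-0.859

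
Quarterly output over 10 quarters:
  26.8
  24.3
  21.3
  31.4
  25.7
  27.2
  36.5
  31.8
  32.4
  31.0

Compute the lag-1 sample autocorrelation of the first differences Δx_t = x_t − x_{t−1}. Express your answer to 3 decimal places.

First differences Δx: -2.5, -3.0, 10.1, -5.7, 1.5, 9.3, -4.7, 0.6, -1.4
Mean of differences = 0.4667
Numerator Σ(Δx_t−Δx̄)(Δx_{t+1}−Δx̄) = -126.3378
Denominator Σ(Δx_t−Δx̄)² = 260.9400
r_1(Δx) = -126.3378 / 260.9400 = -0.484

-0.484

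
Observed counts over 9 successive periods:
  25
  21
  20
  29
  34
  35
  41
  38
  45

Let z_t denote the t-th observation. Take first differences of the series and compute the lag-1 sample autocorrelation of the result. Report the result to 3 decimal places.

First differences Δz: -4, -1, 9, 5, 1, 6, -3, 7
Mean of differences = 2.5000
Numerator Σ(Δz_t−Δz̄)(Δz_{t+1}−Δz̄) = -36.7500
Denominator Σ(Δz_t−Δz̄)² = 168.0000
r_1(Δz) = -36.7500 / 168.0000 = -0.219

-0.219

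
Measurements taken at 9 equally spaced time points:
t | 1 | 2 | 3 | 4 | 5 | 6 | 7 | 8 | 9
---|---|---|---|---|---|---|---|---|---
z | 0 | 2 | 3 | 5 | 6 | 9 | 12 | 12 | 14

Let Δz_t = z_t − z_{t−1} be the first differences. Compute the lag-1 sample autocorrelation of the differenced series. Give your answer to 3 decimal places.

-0.342

First differences Δz: 2, 1, 2, 1, 3, 3, 0, 2
Mean of differences = 1.7500
Numerator Σ(Δz_t−Δz̄)(Δz_{t+1}−Δz̄) = -2.5625
Denominator Σ(Δz_t−Δz̄)² = 7.5000
r_1(Δz) = -2.5625 / 7.5000 = -0.342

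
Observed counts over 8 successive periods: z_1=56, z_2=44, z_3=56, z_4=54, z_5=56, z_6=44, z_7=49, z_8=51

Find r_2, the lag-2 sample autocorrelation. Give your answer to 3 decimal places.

Mean z̄ = (56 + 44 + 56 + 54 + 56 + 44 + 49 + 51)/8 = 51.2500
Σ(z_t−z̄)(z_{t+2}−z̄) = (22.5625) + (-19.9375) + (22.5625) + (-19.9375) + (-10.6875) + (1.8125) = -3.6250
Denominator Σ(z_t−z̄)² = 185.5000
r_2 = -3.6250 / 185.5000 = -0.020

-0.020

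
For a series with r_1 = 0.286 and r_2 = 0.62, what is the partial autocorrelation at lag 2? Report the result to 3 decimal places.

φ_{22} = (r_2 − r_1²) / (1 − r_1²)
r_1² = (0.286)² = 0.081796
Numerator = 0.62 − 0.0818 = 0.5382; denominator = 1 − 0.0818 = 0.9182
φ_{22} = 0.5382 / 0.9182 = 0.586

0.586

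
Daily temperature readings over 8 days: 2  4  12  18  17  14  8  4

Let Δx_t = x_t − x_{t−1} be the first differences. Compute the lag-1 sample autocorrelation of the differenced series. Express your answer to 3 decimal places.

0.615

First differences Δx: 2, 8, 6, -1, -3, -6, -4
Mean of differences = 0.2857
Numerator Σ(Δx_t−Δx̄)(Δx_{t+1}−Δx̄) = 101.7755
Denominator Σ(Δx_t−Δx̄)² = 165.4286
r_1(Δx) = 101.7755 / 165.4286 = 0.615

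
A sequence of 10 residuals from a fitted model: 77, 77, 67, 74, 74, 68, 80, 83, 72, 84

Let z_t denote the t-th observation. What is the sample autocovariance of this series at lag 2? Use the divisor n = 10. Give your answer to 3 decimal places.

-0.532

Mean z̄ = (77 + 77 + 67 + 74 + 74 + 68 + 80 + 83 + 72 + 84)/10 = 75.6000
Σ_{t=1}^{8}(z_t−z̄)(z_{t+2}−z̄) = -5.3200
γ_2 = -5.3200 / 10 = -0.532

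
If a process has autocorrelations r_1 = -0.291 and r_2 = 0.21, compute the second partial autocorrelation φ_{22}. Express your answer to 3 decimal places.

0.137

φ_{22} = (r_2 − r_1²) / (1 − r_1²)
r_1² = (-0.291)² = 0.084681
Numerator = 0.21 − 0.0847 = 0.1253; denominator = 1 − 0.0847 = 0.9153
φ_{22} = 0.1253 / 0.9153 = 0.137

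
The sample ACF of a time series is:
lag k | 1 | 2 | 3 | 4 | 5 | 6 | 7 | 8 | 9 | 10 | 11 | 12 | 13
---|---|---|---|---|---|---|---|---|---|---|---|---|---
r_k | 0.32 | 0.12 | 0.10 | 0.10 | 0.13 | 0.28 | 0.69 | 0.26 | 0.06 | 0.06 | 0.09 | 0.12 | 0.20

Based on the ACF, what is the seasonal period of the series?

The largest autocorrelation is r_7 = 0.69; the remaining lags stay at or below 0.32. The elevated value at lag 1 (0.32), dropping to 0.12 at lag 2, reflects decaying short-term dependence rather than seasonality.
The dominant spike at lag 7 indicates a seasonal period of 7.

7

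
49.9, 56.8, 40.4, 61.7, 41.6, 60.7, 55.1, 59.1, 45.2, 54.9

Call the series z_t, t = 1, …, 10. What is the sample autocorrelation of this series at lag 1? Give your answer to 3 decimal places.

-0.710

Mean z̄ = (49.9 + 56.8 + 40.4 + 61.7 + 41.6 + 60.7 + 55.1 + 59.1 + 45.2 + 54.9)/10 = 52.5400
Numerator Σ_{t=1}^{9}(z_t−z̄)(z_{t+1}−z̄) = -391.4356
Denominator Σ(z_t−z̄)² = 551.7040
r_1 = -391.4356 / 551.7040 = -0.710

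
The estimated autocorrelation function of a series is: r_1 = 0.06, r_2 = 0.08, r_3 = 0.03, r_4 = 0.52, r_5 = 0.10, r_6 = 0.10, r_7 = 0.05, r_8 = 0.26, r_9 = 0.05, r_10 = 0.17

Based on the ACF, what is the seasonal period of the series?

The largest autocorrelation is r_4 = 0.52, with a weaker echo at lag 8 (0.26); the remaining lags stay at or below 0.17.
The dominant spike at lag 4 indicates a seasonal period of 4.

4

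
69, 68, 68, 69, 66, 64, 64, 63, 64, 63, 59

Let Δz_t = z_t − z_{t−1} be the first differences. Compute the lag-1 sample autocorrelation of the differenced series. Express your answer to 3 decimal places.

-0.042

First differences Δz: -1, 0, 1, -3, -2, 0, -1, 1, -1, -4
Mean of differences = -1.0000
Numerator Σ(Δz_t−Δz̄)(Δz_{t+1}−Δz̄) = -1.0000
Denominator Σ(Δz_t−Δz̄)² = 24.0000
r_1(Δz) = -1.0000 / 24.0000 = -0.042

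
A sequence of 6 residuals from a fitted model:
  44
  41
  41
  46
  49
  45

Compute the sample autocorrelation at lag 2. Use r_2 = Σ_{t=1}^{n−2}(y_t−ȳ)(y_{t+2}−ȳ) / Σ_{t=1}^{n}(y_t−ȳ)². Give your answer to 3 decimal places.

-0.399

Mean ȳ = (44 + 41 + 41 + 46 + 49 + 45)/6 = 44.3333
Σ(y_t−ȳ)(y_{t+2}−ȳ) = (1.1111) + (-5.5556) + (-15.5556) + (1.1111) = -18.8889
Denominator Σ(y_t−ȳ)² = 47.3333
r_2 = -18.8889 / 47.3333 = -0.399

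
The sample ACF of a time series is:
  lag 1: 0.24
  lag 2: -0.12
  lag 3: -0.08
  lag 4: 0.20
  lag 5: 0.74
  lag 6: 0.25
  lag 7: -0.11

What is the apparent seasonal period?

The largest autocorrelation is r_5 = 0.74; the remaining lags stay at or below 0.25.
The dominant spike at lag 5 indicates a seasonal period of 5.

5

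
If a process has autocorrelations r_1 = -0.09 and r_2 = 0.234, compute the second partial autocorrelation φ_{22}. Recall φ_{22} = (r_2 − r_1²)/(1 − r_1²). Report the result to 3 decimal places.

0.228

φ_{22} = (r_2 − r_1²) / (1 − r_1²)
r_1² = (-0.09)² = 0.0081
Numerator = 0.234 − 0.0081 = 0.2259; denominator = 1 − 0.0081 = 0.9919
φ_{22} = 0.2259 / 0.9919 = 0.228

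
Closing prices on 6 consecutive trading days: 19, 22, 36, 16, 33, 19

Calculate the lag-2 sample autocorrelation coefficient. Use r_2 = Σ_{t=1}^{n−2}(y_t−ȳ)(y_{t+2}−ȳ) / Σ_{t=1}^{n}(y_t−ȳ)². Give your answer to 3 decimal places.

Mean ȳ = (19 + 22 + 36 + 16 + 33 + 19)/6 = 24.1667
Deviations from mean: -5.1667, -2.1667, 11.8333, -8.1667, 8.8333, -5.1667
Σ(y_t−ȳ)(y_{t+2}−ȳ) = (-61.1389) + (17.6944) + (104.5278) + (42.1944) = 103.2778
Denominator Σ(y_t−ȳ)² = 342.8333
r_2 = 103.2778 / 342.8333 = 0.301

0.301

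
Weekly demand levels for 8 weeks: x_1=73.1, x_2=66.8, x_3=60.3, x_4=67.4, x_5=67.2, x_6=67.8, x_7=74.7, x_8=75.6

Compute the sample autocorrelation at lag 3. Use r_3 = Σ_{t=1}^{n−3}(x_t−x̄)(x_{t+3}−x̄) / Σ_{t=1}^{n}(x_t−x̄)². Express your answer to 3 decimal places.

-0.071

Mean x̄ = (73.1 + 66.8 + 60.3 + 67.4 + 67.2 + 67.8 + 74.7 + 75.6)/8 = 69.1125
Deviations from mean: 3.9875, -2.3125, -8.8125, -1.7125, -1.9125, -1.3125, 5.5875, 6.4875
Σ(x_t−x̄)(x_{t+3}−x̄) = (-6.8286) + (4.4227) + (11.5664) + (-9.5686) + (-12.4073) = -12.8155
Denominator Σ(x_t−x̄)² = 180.5288
r_3 = -12.8155 / 180.5288 = -0.071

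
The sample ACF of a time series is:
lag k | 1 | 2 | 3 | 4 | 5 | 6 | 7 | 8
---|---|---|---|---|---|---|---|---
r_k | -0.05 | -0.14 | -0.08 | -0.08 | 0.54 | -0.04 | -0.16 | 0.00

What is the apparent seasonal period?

5

The largest autocorrelation is r_5 = 0.54; the remaining lags stay at or below 0.00.
The dominant spike at lag 5 indicates a seasonal period of 5.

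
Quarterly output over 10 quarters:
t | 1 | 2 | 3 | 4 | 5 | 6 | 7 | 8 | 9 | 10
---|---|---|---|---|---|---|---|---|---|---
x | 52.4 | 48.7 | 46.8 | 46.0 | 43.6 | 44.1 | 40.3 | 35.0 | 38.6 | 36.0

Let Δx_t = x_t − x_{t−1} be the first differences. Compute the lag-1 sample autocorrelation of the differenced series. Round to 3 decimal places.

First differences Δx: -3.7, -1.9, -0.8, -2.4, 0.5, -3.8, -5.3, 3.6, -2.6
Mean of differences = -1.8222
Numerator Σ(Δx_t−Δx̄)(Δx_{t+1}−Δx̄) = -22.6549
Denominator Σ(Δx_t−Δx̄)² = 56.3156
r_1(Δx) = -22.6549 / 56.3156 = -0.402

-0.402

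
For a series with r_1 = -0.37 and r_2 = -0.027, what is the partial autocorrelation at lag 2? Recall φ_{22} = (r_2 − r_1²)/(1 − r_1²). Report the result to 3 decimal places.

φ_{22} = (r_2 − r_1²) / (1 − r_1²)
r_1² = (-0.37)² = 0.1369
Numerator = -0.027 − 0.1369 = -0.1639; denominator = 1 − 0.1369 = 0.8631
φ_{22} = -0.1639 / 0.8631 = -0.190

-0.190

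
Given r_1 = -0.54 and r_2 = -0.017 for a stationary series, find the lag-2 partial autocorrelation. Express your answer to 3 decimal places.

φ_{22} = (r_2 − r_1²) / (1 − r_1²)
r_1² = (-0.54)² = 0.2916
Numerator = -0.017 − 0.2916 = -0.3086; denominator = 1 − 0.2916 = 0.7084
φ_{22} = -0.3086 / 0.7084 = -0.436

-0.436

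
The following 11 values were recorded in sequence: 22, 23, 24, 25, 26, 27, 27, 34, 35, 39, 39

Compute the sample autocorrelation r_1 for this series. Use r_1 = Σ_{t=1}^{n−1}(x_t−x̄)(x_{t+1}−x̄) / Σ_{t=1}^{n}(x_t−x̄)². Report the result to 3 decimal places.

Mean x̄ = (22 + 23 + 24 + 25 + 26 + 27 + 27 + 34 + 35 + 39 + 39)/11 = 29.1818
Numerator Σ_{t=1}^{10}(x_t−x̄)(x_{t+1}−x̄) = 294.1488
Denominator Σ(x_t−x̄)² = 403.6364
r_1 = 294.1488 / 403.6364 = 0.729

0.729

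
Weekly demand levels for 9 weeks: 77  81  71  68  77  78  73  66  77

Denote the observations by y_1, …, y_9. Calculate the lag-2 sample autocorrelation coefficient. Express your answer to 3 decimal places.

Mean ȳ = (77 + 81 + 71 + 68 + 77 + 78 + 73 + 66 + 77)/9 = 74.2222
Numerator Σ_{t=1}^{7}(y_t−ȳ)(y_{t+2}−ȳ) = -121.4321
Denominator Σ(y_t−ȳ)² = 201.5556
r_2 = -121.4321 / 201.5556 = -0.602

-0.602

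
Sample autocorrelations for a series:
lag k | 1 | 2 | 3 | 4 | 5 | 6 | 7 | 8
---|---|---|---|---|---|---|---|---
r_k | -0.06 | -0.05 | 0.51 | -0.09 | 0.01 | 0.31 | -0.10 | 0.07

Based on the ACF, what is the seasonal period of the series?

3

The largest autocorrelation is r_3 = 0.51, with a weaker echo at lag 6 (0.31); the remaining lags stay at or below 0.07.
The dominant spike at lag 3 indicates a seasonal period of 3.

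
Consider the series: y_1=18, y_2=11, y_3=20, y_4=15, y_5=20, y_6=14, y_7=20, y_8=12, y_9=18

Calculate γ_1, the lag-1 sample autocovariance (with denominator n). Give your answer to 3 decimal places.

-8.689

Mean ȳ = (18 + 11 + 20 + 15 + 20 + 14 + 20 + 12 + 18)/9 = 16.4444
Σ_{t=1}^{8}(y_t−ȳ)(y_{t+1}−ȳ) = -78.1975
γ_1 = -78.1975 / 9 = -8.689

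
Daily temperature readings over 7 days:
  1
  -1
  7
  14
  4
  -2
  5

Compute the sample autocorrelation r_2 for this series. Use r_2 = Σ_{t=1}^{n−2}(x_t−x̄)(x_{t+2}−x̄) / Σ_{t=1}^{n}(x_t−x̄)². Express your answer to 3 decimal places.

Mean x̄ = (1 − 1 + 7 + 14 + 4 − 2 + 5)/7 = 4.0000
Deviations from mean: -3.0000, -5.0000, 3.0000, 10.0000, 0.0000, -6.0000, 1.0000
Σ(x_t−x̄)(x_{t+2}−x̄) = (-9.0000) + (-50.0000) + (0.0000) + (-60.0000) + (0.0000) = -119.0000
Denominator Σ(x_t−x̄)² = 180.0000
r_2 = -119.0000 / 180.0000 = -0.661

-0.661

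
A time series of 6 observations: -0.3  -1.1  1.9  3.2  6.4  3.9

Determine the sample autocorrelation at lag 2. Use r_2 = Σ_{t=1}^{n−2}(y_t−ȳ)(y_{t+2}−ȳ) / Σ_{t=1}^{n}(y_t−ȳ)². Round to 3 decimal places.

-0.058

Mean ȳ = (-0.3 − 1.1 + 1.9 + 3.2 + 6.4 + 3.9)/6 = 2.3333
Σ(y_t−ȳ)(y_{t+2}−ȳ) = (1.1411) + (-2.9756) + (-1.7622) + (1.3578) = -2.2389
Denominator Σ(y_t−ȳ)² = 38.6533
r_2 = -2.2389 / 38.6533 = -0.058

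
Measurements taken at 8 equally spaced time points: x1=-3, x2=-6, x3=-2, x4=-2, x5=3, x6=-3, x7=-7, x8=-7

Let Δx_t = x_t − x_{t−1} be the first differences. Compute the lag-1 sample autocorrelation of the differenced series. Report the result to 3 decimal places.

-0.190

First differences Δx: -3, 4, 0, 5, -6, -4, 0
Mean of differences = -0.5714
Numerator Σ(Δx_t−Δx̄)(Δx_{t+1}−Δx̄) = -18.8980
Denominator Σ(Δx_t−Δx̄)² = 99.7143
r_1(Δx) = -18.8980 / 99.7143 = -0.190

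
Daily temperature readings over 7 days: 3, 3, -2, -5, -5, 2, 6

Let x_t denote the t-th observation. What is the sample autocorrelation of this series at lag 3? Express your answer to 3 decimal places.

-0.564

Mean x̄ = (3 + 3 − 2 − 5 − 5 + 2 + 6)/7 = 0.2857
Deviations from mean: 2.7143, 2.7143, -2.2857, -5.2857, -5.2857, 1.7143, 5.7143
Σ(x_t−x̄)(x_{t+3}−x̄) = (-14.3469) + (-14.3469) + (-3.9184) + (-30.2041) = -62.8163
Denominator Σ(x_t−x̄)² = 111.4286
r_3 = -62.8163 / 111.4286 = -0.564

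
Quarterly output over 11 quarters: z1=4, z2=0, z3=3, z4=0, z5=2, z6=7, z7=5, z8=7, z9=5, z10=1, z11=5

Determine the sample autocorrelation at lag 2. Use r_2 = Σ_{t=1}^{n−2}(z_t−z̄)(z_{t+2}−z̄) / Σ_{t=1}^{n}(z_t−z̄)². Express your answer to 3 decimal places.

Mean z̄ = (4 + 0 + 3 + 0 + 2 + 7 + 5 + 7 + 5 + 1 + 5)/11 = 3.5455
Numerator Σ_{t=1}^{9}(z_t−z̄)(z_{t+2}−z̄) = 6.0413
Denominator Σ(z_t−z̄)² = 64.7273
r_2 = 6.0413 / 64.7273 = 0.093

0.093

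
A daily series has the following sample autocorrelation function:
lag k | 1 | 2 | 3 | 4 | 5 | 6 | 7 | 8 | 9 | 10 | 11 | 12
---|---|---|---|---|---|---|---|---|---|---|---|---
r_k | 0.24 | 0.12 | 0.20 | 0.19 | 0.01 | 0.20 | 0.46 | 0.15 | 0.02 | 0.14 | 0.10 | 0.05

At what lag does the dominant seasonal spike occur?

The largest autocorrelation is r_7 = 0.46; the remaining lags stay at or below 0.24. The elevated value at lag 1 (0.24), dropping to 0.12 at lag 2, reflects decaying short-term dependence rather than seasonality.
The dominant spike at lag 7 indicates a seasonal period of 7.

7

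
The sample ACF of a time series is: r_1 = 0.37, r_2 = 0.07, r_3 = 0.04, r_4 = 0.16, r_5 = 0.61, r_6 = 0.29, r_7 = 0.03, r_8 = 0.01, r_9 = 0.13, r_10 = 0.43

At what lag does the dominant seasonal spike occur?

5

The largest autocorrelation is r_5 = 0.61, with a weaker echo at lag 10 (0.43); the remaining lags stay at or below 0.37. The elevated value at lag 1 (0.37), dropping to 0.07 at lag 2, reflects decaying short-term dependence rather than seasonality.
The dominant spike at lag 5 indicates a seasonal period of 5.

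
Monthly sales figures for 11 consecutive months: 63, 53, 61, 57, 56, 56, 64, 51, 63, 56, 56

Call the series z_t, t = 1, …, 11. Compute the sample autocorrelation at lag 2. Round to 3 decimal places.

0.282

Mean z̄ = (63 + 53 + 61 + 57 + 56 + 56 + 64 + 51 + 63 + 56 + 56)/11 = 57.8182
Numerator Σ_{t=1}^{9}(z_t−z̄)(z_{t+2}−z̄) = 52.2975
Denominator Σ(z_t−z̄)² = 185.6364
r_2 = 52.2975 / 185.6364 = 0.282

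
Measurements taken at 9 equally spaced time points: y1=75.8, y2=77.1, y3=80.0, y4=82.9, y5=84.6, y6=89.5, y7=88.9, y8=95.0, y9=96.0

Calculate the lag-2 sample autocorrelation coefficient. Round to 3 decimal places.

0.326

Mean ȳ = (75.8 + 77.1 + 80.0 + 82.9 + 84.6 + 89.5 + 88.9 + 95.0 + 96.0)/9 = 85.5333
Σ(y_t−ȳ)(y_{t+2}−ȳ) = (53.8578) + (22.2078) + (5.1644) + (-10.4456) + (-3.1422) + (37.5511) + (35.2378) = 140.4311
Denominator Σ(y_t−ȳ)² = 430.5200
r_2 = 140.4311 / 430.5200 = 0.326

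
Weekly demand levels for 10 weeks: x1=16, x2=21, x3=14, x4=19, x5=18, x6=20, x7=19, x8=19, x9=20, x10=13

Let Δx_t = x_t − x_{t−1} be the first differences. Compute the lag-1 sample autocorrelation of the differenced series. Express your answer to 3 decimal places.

First differences Δx: 5, -7, 5, -1, 2, -1, 0, 1, -7
Mean of differences = -0.3333
Numerator Σ(Δx_t−Δx̄)(Δx_{t+1}−Δx̄) = -86.4444
Denominator Σ(Δx_t−Δx̄)² = 154.0000
r_1(Δx) = -86.4444 / 154.0000 = -0.561

-0.561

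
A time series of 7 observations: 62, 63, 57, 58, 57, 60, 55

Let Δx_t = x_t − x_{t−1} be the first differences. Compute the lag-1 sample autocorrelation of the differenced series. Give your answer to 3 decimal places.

First differences Δx: 1, -6, 1, -1, 3, -5
Mean of differences = -1.1667
Numerator Σ(Δx_t−Δx̄)(Δx_{t+1}−Δx̄) = -35.8611
Denominator Σ(Δx_t−Δx̄)² = 64.8333
r_1(Δx) = -35.8611 / 64.8333 = -0.553

-0.553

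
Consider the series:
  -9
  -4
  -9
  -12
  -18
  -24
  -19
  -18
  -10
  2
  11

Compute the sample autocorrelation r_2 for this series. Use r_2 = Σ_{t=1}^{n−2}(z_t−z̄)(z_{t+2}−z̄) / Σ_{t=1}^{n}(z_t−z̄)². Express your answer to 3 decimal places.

Mean z̄ = (-9 − 4 − 9 − 12 − 18 − 24 − 19 − 18 − 10 + 2 + 11)/11 = -10.0000
Numerator Σ_{t=1}^{9}(z_t−z̄)(z_{t+2}−z̄) = 97.0000
Denominator Σ(z_t−z̄)² = 1032.0000
r_2 = 97.0000 / 1032.0000 = 0.094

0.094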